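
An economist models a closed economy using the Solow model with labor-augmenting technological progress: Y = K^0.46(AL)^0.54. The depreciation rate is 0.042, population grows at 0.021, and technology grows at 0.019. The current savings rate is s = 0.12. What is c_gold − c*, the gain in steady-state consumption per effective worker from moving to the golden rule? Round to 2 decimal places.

Δc ≈ 1.13

n + g + δ = 0.021 + 0.019 + 0.042 = 0.082.
Current steady state (s = 0.12): k* = (0.12/0.082)^(1/0.54) ≈ 2.0241, y* = 2.0241^0.46 ≈ 1.3831, c* = (1−0.12)·1.3831 ≈ 1.2172.
At the golden rule the marginal product of capital equals n+g+δ: 0.46·k^(0.46−1) = 0.082. Solving, k_gold = (0.46/0.082)^(1/0.54) ≈ 24.3744.
y_gold = 24.3744^0.46 ≈ 4.3450, c_gold = y_gold − 0.082·k_gold ≈ 2.3463.
Gain: Δc = 2.3463 − 1.2172 ≈ 1.1291.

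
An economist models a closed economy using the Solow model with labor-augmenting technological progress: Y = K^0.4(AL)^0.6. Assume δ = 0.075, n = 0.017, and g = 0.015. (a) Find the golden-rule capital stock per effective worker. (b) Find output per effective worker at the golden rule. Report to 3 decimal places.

The effective depreciation rate is n + g + δ = 0.017 + 0.015 + 0.075 = 0.107.
Golden rule sets MPK = n+g+δ: 0.4·k^(0.4−1) = 0.107, so k_gold = (0.4/0.107)^(1/0.6) ≈ 9.0045.
y_gold = 9.0045^0.4 ≈ 2.4087.

(a) k_gold ≈ 9.005; (b) y_gold ≈ 2.409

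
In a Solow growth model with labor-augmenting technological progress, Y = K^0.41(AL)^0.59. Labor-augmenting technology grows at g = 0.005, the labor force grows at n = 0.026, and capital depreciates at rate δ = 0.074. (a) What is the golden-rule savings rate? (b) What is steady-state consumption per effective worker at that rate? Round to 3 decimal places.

(a) s_gold = 0.410; (b) c_gold ≈ 1.520

Capital per effective worker breaks even when investment replaces (n + g + δ)·k; here n + g + δ = 0.105.
For Cobb-Douglas, s_gold equals capital's share: s_gold = 0.41.
Golden rule sets MPK = n+g+δ: 0.41·k^(0.41−1) = 0.105, so k_gold = (0.41/0.105)^(1/0.59) ≈ 10.0624.
y_gold = 10.0624^0.41 ≈ 2.5770; c_gold = (1−0.41)·y_gold ≈ 1.5204.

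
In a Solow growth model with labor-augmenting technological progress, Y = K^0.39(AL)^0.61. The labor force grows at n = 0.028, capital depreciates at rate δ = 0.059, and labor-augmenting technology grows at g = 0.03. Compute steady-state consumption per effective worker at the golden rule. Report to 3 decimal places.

c_gold ≈ 1.317

Capital per effective worker breaks even when investment replaces (n + g + δ)·k; here n + g + δ = 0.117.
Setting f'(k) = n+g+δ gives 0.39·k^(0.39−1) = 0.117, hence k_gold = (0.39/0.117)^(1/0.61) ≈ 7.1974.
y_gold = 7.1974^0.39 ≈ 2.1592.
c_gold = y_gold − (n+g+δ)·k_gold = 2.1592 − 0.117·7.1974 ≈ 1.3171.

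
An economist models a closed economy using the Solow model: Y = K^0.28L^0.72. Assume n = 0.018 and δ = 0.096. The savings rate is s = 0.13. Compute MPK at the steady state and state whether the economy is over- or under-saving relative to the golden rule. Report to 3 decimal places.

under-saving; MPK ≈ 0.246

Break-even investment rate: n + δ = 0.018 + 0.096 = 0.114.
Steady-state k*: s·k^0.28 = 0.114·k gives k* = (0.13/0.114)^(1/0.72) ≈ 1.2001.
MPK = 0.28·1.2001^(-0.72) ≈ 0.2455.
MPK > n+δ = 0.114, so the economy is dynamically efficient (under-saving).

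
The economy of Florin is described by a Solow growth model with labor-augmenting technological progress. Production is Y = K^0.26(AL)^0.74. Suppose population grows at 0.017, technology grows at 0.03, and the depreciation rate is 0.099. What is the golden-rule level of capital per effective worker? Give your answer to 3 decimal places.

Break-even investment rate: n + g + δ = 0.017 + 0.03 + 0.099 = 0.146.
Maximizing c = f(k) − (n+g+δ)·k gives f'(k) = n+g+δ, i.e. 0.26·k^(0.26−1) = 0.146, so k_gold = (0.26/0.146)^(1/0.74) ≈ 2.1811.

k_gold ≈ 2.181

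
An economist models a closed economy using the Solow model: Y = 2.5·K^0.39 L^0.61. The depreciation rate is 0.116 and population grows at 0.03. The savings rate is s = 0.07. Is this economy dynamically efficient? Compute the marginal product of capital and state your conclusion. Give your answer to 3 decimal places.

Capital per worker breaks even when investment replaces (n + δ)·k; here n + δ = 0.146.
Steady-state k*: s·A·k^0.39 = 0.146·k gives k* = (0.07·2.5/0.146)^(1/0.61) ≈ 1.3458.
MPK = 0.39·2.5·1.3458^(-0.61) ≈ 0.8134.
MPK > n+δ = 0.146, so the economy is dynamically efficient (under-saving).

dynamically efficient; MPK ≈ 0.813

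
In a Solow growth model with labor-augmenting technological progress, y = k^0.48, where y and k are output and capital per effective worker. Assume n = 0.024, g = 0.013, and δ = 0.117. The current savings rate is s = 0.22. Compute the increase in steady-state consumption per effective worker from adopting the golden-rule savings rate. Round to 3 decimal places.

The effective depreciation rate is n + g + δ = 0.024 + 0.013 + 0.117 = 0.154.
Current steady state (s = 0.22): k* = (0.22/0.154)^(1/0.52) ≈ 1.9856, y* = 1.9856^0.48 ≈ 1.3899, c* = (1−0.22)·1.3899 ≈ 1.0841.
Maximizing c = f(k) − (n+g+δ)·k gives f'(k) = n+g+δ, i.e. 0.48·k^(0.48−1) = 0.154, so k_gold = (0.48/0.154)^(1/0.52) ≈ 8.9015.
y_gold = 8.9015^0.48 ≈ 2.8559, c_gold = y_gold − 0.154·k_gold ≈ 1.4851.
Gain: Δc = 1.4851 − 1.0841 ≈ 0.4009.

Δc ≈ 0.401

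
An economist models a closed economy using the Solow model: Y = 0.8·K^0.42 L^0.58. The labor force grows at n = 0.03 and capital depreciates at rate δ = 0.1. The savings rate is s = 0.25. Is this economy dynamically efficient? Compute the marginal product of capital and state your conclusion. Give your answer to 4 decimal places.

n + δ = 0.03 + 0.1 = 0.13.
Steady-state k*: s·A·k^0.42 = 0.13·k gives k* = (0.25·0.8/0.13)^(1/0.58) ≈ 2.1017.
MPK = 0.42·0.8·2.1017^(-0.58) ≈ 0.2184.
MPK > n+δ = 0.13, so the economy is dynamically efficient (under-saving).

dynamically efficient; MPK ≈ 0.2184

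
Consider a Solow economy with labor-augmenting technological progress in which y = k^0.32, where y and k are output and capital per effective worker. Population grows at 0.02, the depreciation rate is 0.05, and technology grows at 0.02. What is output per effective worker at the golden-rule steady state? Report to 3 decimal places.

n + g + δ = 0.02 + 0.02 + 0.05 = 0.09.
Golden rule sets MPK = n+g+δ: 0.32·k^(0.32−1) = 0.09, so k_gold = (0.32/0.09)^(1/0.68) ≈ 6.4589.
Output: y_gold = k_gold^0.32 = 6.4589^0.32 ≈ 1.8166.

y_gold ≈ 1.817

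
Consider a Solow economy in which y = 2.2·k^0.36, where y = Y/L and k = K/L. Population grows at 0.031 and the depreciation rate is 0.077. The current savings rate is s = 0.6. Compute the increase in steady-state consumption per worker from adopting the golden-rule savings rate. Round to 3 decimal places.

Δc ≈ 0.721

Break-even investment rate: n + δ = 0.031 + 0.077 = 0.108.
Current steady state (s = 0.6): k* = (0.6·2.2/0.108)^(1/0.64) ≈ 49.9657, y* = 2.2·49.9657^0.36 ≈ 8.9938, c* = (1−0.6)·8.9938 ≈ 3.5975.
Setting f'(k) = n+δ gives 0.36·2.2·k^(0.36−1) = 0.108, hence k_gold = (0.36·2.2/0.108)^(1/0.64) ≈ 22.4923.
y_gold = 2.2·22.4923^0.36 ≈ 6.7477, c_gold = y_gold − 0.108·k_gold ≈ 4.3185.
Gain: Δc = 4.3185 − 3.5975 ≈ 0.7210.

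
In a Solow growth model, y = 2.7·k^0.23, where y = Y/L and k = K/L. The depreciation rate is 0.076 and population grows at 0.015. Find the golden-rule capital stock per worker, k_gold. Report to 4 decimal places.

Capital per worker breaks even when investment replaces (n + δ)·k; here n + δ = 0.091.
At the golden rule the marginal product of capital equals n+δ: 0.23·2.7·k^(0.23−1) = 0.091. Solving, k_gold = (0.23·2.7/0.091)^(1/0.77) ≈ 12.1111.

k_gold ≈ 12.1111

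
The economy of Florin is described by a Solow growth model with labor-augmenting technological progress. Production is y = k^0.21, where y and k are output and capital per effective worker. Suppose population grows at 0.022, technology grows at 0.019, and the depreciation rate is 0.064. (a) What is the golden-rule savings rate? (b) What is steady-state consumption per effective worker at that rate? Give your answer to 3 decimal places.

n + g + δ = 0.022 + 0.019 + 0.064 = 0.105.
For Cobb-Douglas, s_gold equals capital's share: s_gold = 0.21.
Golden rule sets MPK = n+g+δ: 0.21·k^(0.21−1) = 0.105, so k_gold = (0.21/0.105)^(1/0.79) ≈ 2.4046.
y_gold = 2.4046^0.21 ≈ 1.2023; c_gold = (1−0.21)·y_gold ≈ 0.9498.

(a) s_gold = 0.210; (b) c_gold ≈ 0.950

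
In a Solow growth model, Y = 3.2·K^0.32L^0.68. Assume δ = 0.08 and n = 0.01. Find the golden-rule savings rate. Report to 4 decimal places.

s_gold = 0.3200

Capital per worker breaks even when investment replaces (n + δ)·k; here n + δ = 0.09.
At the golden rule MPK = n+δ, and in any Cobb-Douglas steady state s = (n+δ)·k/y = MPK·k/y = capital's share 0.32.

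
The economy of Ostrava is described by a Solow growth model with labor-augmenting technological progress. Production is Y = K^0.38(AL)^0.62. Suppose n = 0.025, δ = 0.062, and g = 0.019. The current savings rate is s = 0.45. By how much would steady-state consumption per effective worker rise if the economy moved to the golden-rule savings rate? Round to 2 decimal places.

Δc ≈ 0.02

Break-even investment rate: n + g + δ = 0.025 + 0.019 + 0.062 = 0.106.
Current steady state (s = 0.45): k* = (0.45/0.106)^(1/0.62) ≈ 10.2980, y* = 10.2980^0.38 ≈ 2.4257, c* = (1−0.45)·2.4257 ≈ 1.3342.
Setting f'(k) = n+g+δ gives 0.38·k^(0.38−1) = 0.106, hence k_gold = (0.38/0.106)^(1/0.62) ≈ 7.8401.
y_gold = 7.8401^0.38 ≈ 2.1870, c_gold = y_gold − 0.106·k_gold ≈ 1.3559.
Gain: Δc = 1.3559 − 1.3342 ≈ 0.0218.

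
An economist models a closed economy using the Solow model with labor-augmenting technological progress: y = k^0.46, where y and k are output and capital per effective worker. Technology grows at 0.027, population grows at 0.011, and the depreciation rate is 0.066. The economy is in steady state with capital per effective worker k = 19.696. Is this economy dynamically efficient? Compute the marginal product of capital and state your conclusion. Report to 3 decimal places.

Break-even investment rate: n + g + δ = 0.011 + 0.027 + 0.066 = 0.104.
MPK = 0.46·k^(0.46−1) = 0.46·19.696^(-0.54) ≈ 0.0920.
MPK < 0.104, so the economy is dynamically inefficient (over-saving).

dynamically inefficient; MPK ≈ 0.092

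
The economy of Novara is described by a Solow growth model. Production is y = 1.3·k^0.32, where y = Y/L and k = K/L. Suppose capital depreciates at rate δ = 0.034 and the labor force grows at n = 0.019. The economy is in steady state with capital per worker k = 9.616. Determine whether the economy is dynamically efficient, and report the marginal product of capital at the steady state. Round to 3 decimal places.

dynamically efficient; MPK ≈ 0.089

Break-even investment rate: n + δ = 0.019 + 0.034 = 0.053.
MPK = 0.32·1.3·k^(0.32−1) = 0.32·1.3·9.616^(-0.68) ≈ 0.0893.
MPK > 0.053, so the economy is dynamically efficient (under-saving).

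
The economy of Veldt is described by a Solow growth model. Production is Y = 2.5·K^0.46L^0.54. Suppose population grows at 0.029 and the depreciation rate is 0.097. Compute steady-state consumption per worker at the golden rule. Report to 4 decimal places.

The effective depreciation rate is n + δ = 0.029 + 0.097 = 0.126.
Golden rule sets MPK = n+δ: 0.46·2.5·k^(0.46−1) = 0.126, so k_gold = (0.46·2.5/0.126)^(1/0.54) ≈ 60.0321.
y_gold = 2.5·60.0321^0.46 ≈ 16.4436.
c_gold = y_gold − (n+δ)·k_gold = 16.4436 − 0.126·60.0321 ≈ 8.8795.

c_gold ≈ 8.8795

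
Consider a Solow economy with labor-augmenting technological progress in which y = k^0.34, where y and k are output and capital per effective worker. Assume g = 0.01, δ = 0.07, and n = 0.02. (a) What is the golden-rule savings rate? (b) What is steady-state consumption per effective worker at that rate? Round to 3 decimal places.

Break-even investment rate: n + g + δ = 0.02 + 0.01 + 0.07 = 0.1.
For Cobb-Douglas, s_gold equals capital's share: s_gold = 0.34.
Golden rule sets MPK = n+g+δ: 0.34·k^(0.34−1) = 0.1, so k_gold = (0.34/0.1)^(1/0.66) ≈ 6.3866.
y_gold = 6.3866^0.34 ≈ 1.8784; c_gold = (1−0.34)·y_gold ≈ 1.2398.

(a) s_gold = 0.340; (b) c_gold ≈ 1.240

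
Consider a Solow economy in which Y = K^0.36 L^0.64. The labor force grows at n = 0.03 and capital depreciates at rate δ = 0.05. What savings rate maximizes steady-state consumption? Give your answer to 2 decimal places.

n + δ = 0.03 + 0.05 = 0.08.
At the golden rule MPK = n+δ, and in any Cobb-Douglas steady state s = (n+δ)·k/y = MPK·k/y = capital's share 0.36.

s_gold = 0.36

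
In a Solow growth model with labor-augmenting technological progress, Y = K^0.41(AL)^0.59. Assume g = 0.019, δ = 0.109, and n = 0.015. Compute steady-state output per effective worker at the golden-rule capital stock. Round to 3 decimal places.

y_gold ≈ 2.079

n + g + δ = 0.015 + 0.019 + 0.109 = 0.143.
Golden rule sets MPK = n+g+δ: 0.41·k^(0.41−1) = 0.143, so k_gold = (0.41/0.143)^(1/0.59) ≈ 5.9612.
Output: y_gold = k_gold^0.41 = 5.9612^0.41 ≈ 2.0792.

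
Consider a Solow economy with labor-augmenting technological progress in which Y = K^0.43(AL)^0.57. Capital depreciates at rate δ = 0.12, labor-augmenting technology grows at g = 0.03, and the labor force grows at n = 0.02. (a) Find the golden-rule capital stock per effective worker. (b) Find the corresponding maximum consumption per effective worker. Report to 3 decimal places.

Capital per effective worker breaks even when investment replaces (n + g + δ)·k; here n + g + δ = 0.17.
Setting f'(k) = n+g+δ gives 0.43·k^(0.43−1) = 0.17, hence k_gold = (0.43/0.17)^(1/0.57) ≈ 5.0939.
y_gold = 5.0939^0.43 ≈ 2.0139; c_gold = y_gold − 0.17·k_gold ≈ 1.1479.

(a) k_gold ≈ 5.094; (b) c_gold ≈ 1.148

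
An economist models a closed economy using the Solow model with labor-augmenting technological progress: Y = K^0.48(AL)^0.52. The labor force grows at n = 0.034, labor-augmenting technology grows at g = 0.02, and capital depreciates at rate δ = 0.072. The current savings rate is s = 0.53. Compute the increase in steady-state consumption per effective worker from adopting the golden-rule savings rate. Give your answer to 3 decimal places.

Δc ≈ 0.017

The effective depreciation rate is n + g + δ = 0.034 + 0.02 + 0.072 = 0.126.
Current steady state (s = 0.53): k* = (0.53/0.126)^(1/0.52) ≈ 15.8423, y* = 15.8423^0.48 ≈ 3.7663, c* = (1−0.53)·3.7663 ≈ 1.7702.
Setting f'(k) = n+g+δ gives 0.48·k^(0.48−1) = 0.126, hence k_gold = (0.48/0.126)^(1/0.52) ≈ 13.0936.
y_gold = 13.0936^0.48 ≈ 3.4371, c_gold = y_gold − 0.126·k_gold ≈ 1.7873.
Gain: Δc = 1.7873 − 1.7702 ≈ 0.0171.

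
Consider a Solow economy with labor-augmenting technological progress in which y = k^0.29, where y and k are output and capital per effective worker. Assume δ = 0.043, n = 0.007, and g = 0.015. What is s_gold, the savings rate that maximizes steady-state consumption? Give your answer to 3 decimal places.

n + g + δ = 0.007 + 0.015 + 0.043 = 0.065.
At the golden rule MPK = n+g+δ, and in any Cobb-Douglas steady state s = (n+g+δ)·k/y = MPK·k/y = capital's share 0.29.

s_gold = 0.290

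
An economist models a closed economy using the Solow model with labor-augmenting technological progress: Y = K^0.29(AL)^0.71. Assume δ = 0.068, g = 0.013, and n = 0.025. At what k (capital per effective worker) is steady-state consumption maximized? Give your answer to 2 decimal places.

k_gold ≈ 4.13

Capital per effective worker breaks even when investment replaces (n + g + δ)·k; here n + g + δ = 0.106.
At the golden rule the marginal product of capital equals n+g+δ: 0.29·k^(0.29−1) = 0.106. Solving, k_gold = (0.29/0.106)^(1/0.71) ≈ 4.1269.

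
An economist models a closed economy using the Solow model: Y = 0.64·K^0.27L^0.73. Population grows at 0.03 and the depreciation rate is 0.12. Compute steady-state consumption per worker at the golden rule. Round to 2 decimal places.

c_gold ≈ 0.49

The effective depreciation rate is n + δ = 0.03 + 0.12 = 0.15.
At the golden rule the marginal product of capital equals n+δ: 0.27·0.64·k^(0.27−1) = 0.15. Solving, k_gold = (0.27·0.64/0.15)^(1/0.73) ≈ 1.2139.
y_gold = 0.64·1.2139^0.27 ≈ 0.6744.
c_gold = y_gold − (n+δ)·k_gold = 0.6744 − 0.15·1.2139 ≈ 0.4923.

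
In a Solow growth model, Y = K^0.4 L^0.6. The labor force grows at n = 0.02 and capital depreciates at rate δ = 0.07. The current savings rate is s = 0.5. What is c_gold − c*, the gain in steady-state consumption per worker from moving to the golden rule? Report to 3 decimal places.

Capital per worker breaks even when investment replaces (n + δ)·k; here n + δ = 0.09.
Current steady state (s = 0.5): k* = (0.5/0.09)^(1/0.6) ≈ 17.4266, y* = 17.4266^0.4 ≈ 3.1368, c* = (1−0.5)·3.1368 ≈ 1.5684.
Maximizing c = f(k) − (n+δ)·k gives f'(k) = n+δ, i.e. 0.4·k^(0.4−1) = 0.09, so k_gold = (0.4/0.09)^(1/0.6) ≈ 12.0142.
y_gold = 12.0142^0.4 ≈ 2.7032, c_gold = y_gold − 0.09·k_gold ≈ 1.6219.
Gain: Δc = 1.6219 − 1.5684 ≈ 0.0535.

Δc ≈ 0.054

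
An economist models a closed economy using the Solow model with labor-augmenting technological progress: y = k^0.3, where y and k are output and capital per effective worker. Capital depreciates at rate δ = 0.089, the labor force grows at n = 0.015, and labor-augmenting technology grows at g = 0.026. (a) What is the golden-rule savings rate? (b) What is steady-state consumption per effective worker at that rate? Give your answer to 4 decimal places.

(a) s_gold = 0.3000; (b) c_gold ≈ 1.0017

Capital per effective worker breaks even when investment replaces (n + g + δ)·k; here n + g + δ = 0.13.
For Cobb-Douglas, s_gold equals capital's share: s_gold = 0.3.
Golden rule sets MPK = n+g+δ: 0.3·k^(0.3−1) = 0.13, so k_gold = (0.3/0.13)^(1/0.7) ≈ 3.3024.
y_gold = 3.3024^0.3 ≈ 1.4310; c_gold = (1−0.3)·y_gold ≈ 1.0017.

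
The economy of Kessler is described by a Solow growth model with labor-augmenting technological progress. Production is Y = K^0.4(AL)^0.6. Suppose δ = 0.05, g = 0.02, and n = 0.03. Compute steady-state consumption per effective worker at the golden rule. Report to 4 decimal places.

Capital per effective worker breaks even when investment replaces (n + g + δ)·k; here n + g + δ = 0.1.
At the golden rule the marginal product of capital equals n+g+δ: 0.4·k^(0.4−1) = 0.1. Solving, k_gold = (0.4/0.1)^(1/0.6) ≈ 10.0794.
y_gold = 10.0794^0.4 ≈ 2.5198.
c_gold = y_gold − (n+g+δ)·k_gold = 2.5198 − 0.1·10.0794 ≈ 1.5119.

c_gold ≈ 1.5119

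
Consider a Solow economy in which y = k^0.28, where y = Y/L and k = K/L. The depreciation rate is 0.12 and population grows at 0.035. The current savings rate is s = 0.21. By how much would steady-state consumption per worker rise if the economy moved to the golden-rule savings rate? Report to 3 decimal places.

Δc ≈ 0.017

Capital per worker breaks even when investment replaces (n + δ)·k; here n + δ = 0.155.
Current steady state (s = 0.21): k* = (0.21/0.155)^(1/0.72) ≈ 1.5247, y* = 1.5247^0.28 ≈ 1.1254, c* = (1−0.21)·1.1254 ≈ 0.8890.
Maximizing c = f(k) − (n+δ)·k gives f'(k) = n+δ, i.e. 0.28·k^(0.28−1) = 0.155, so k_gold = (0.28/0.155)^(1/0.72) ≈ 2.2735.
y_gold = 2.2735^0.28 ≈ 1.2586, c_gold = y_gold − 0.155·k_gold ≈ 0.9062.
Gain: Δc = 0.9062 − 0.8890 ≈ 0.0171.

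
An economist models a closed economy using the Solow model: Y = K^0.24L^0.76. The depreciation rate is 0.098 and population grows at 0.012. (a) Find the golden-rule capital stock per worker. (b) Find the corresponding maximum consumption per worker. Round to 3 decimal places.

n + δ = 0.012 + 0.098 = 0.11.
At the golden rule the marginal product of capital equals n+δ: 0.24·k^(0.24−1) = 0.11. Solving, k_gold = (0.24/0.11)^(1/0.76) ≈ 2.7913.
y_gold = 2.7913^0.24 ≈ 1.2794; c_gold = y_gold − 0.11·k_gold ≈ 0.9723.

(a) k_gold ≈ 2.791; (b) c_gold ≈ 0.972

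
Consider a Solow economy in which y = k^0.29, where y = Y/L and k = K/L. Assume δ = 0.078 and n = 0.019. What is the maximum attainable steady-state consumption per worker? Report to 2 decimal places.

The effective depreciation rate is n + δ = 0.019 + 0.078 = 0.097.
At the golden rule the marginal product of capital equals n+δ: 0.29·k^(0.29−1) = 0.097. Solving, k_gold = (0.29/0.097)^(1/0.71) ≈ 4.6762.
y_gold = 4.6762^0.29 ≈ 1.5641.
c_gold = y_gold − (n+δ)·k_gold = 1.5641 − 0.097·4.6762 ≈ 1.1105.

c_gold ≈ 1.11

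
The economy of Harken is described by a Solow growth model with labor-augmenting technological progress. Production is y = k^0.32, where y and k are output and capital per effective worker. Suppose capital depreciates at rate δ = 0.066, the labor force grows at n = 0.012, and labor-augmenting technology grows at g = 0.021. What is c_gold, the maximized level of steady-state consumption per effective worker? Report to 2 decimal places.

The effective depreciation rate is n + g + δ = 0.012 + 0.021 + 0.066 = 0.099.
Maximizing c = f(k) − (n+g+δ)·k gives f'(k) = n+g+δ, i.e. 0.32·k^(0.32−1) = 0.099, so k_gold = (0.32/0.099)^(1/0.68) ≈ 5.6142.
y_gold = 5.6142^0.32 ≈ 1.7369.
c_gold = y_gold − (n+g+δ)·k_gold = 1.7369 − 0.099·5.6142 ≈ 1.1811.

c_gold ≈ 1.18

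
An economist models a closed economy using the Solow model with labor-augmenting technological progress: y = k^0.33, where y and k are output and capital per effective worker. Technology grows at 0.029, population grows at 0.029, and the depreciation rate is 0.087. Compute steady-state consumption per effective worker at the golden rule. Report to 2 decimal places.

c_gold ≈ 1.00

Break-even investment rate: n + g + δ = 0.029 + 0.029 + 0.087 = 0.145.
At the golden rule the marginal product of capital equals n+g+δ: 0.33·k^(0.33−1) = 0.145. Solving, k_gold = (0.33/0.145)^(1/0.67) ≈ 3.4124.
y_gold = 3.4124^0.33 ≈ 1.4994.
c_gold = y_gold − (n+g+δ)·k_gold = 1.4994 − 0.145·3.4124 ≈ 1.0046.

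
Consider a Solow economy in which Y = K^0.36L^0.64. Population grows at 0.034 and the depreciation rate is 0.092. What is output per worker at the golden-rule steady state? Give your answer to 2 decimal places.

y_gold ≈ 1.80

The effective depreciation rate is n + δ = 0.034 + 0.092 = 0.126.
At the golden rule the marginal product of capital equals n+δ: 0.36·k^(0.36−1) = 0.126. Solving, k_gold = (0.36/0.126)^(1/0.64) ≈ 5.1570.
Output: y_gold = k_gold^0.36 = 5.1570^0.36 ≈ 1.8049.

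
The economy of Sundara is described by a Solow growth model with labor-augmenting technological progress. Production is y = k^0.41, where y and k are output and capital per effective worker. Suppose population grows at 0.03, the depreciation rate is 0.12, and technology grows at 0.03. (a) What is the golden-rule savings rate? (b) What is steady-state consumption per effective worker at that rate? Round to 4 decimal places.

The effective depreciation rate is n + g + δ = 0.03 + 0.03 + 0.12 = 0.18.
For Cobb-Douglas, s_gold equals capital's share: s_gold = 0.41.
Setting f'(k) = n+g+δ gives 0.41·k^(0.41−1) = 0.18, hence k_gold = (0.41/0.18)^(1/0.59) ≈ 4.0360.
y_gold = 4.0360^0.41 ≈ 1.7719; c_gold = (1−0.41)·y_gold ≈ 1.0454.

(a) s_gold = 0.4100; (b) c_gold ≈ 1.0454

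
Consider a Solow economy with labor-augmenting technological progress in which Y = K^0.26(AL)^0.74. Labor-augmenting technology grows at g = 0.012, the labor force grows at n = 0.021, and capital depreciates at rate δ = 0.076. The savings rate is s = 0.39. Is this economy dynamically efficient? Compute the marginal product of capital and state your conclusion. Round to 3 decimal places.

dynamically inefficient; MPK ≈ 0.073

Capital per effective worker breaks even when investment replaces (n + g + δ)·k; here n + g + δ = 0.109.
Steady-state k*: s·k^0.26 = 0.109·k gives k* = (0.39/0.109)^(1/0.74) ≈ 5.5996.
MPK = 0.26·5.5996^(-0.74) ≈ 0.0727.
MPK < n+g+δ = 0.109, so the economy is dynamically inefficient (over-saving).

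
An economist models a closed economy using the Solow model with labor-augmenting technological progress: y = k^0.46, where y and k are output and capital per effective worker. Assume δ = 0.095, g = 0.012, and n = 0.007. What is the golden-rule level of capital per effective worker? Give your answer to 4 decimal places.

The effective depreciation rate is n + g + δ = 0.007 + 0.012 + 0.095 = 0.114.
At the golden rule the marginal product of capital equals n+g+δ: 0.46·k^(0.46−1) = 0.114. Solving, k_gold = (0.46/0.114)^(1/0.54) ≈ 13.2419.

k_gold ≈ 13.2419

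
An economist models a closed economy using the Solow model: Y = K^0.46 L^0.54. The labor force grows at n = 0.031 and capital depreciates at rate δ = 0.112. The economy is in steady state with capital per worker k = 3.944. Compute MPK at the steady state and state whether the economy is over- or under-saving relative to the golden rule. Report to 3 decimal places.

under-saving; MPK ≈ 0.219

The effective depreciation rate is n + δ = 0.031 + 0.112 = 0.143.
MPK = 0.46·k^(0.46−1) = 0.46·3.944^(-0.54) ≈ 0.2193.
MPK > 0.143, so the economy is dynamically efficient (under-saving).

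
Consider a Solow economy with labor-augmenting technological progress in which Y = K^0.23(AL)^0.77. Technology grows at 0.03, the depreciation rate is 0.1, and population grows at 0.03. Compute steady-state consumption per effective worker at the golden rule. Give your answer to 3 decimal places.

Capital per effective worker breaks even when investment replaces (n + g + δ)·k; here n + g + δ = 0.16.
Setting f'(k) = n+g+δ gives 0.23·k^(0.23−1) = 0.16, hence k_gold = (0.23/0.16)^(1/0.77) ≈ 1.6021.
y_gold = 1.6021^0.23 ≈ 1.1145.
c_gold = y_gold − (n+g+δ)·k_gold = 1.1145 − 0.16·1.6021 ≈ 0.8582.

c_gold ≈ 0.858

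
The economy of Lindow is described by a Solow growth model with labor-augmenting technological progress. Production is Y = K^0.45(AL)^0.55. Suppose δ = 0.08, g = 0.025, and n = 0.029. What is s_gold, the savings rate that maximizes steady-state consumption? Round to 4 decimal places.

s_gold = 0.4500

n + g + δ = 0.029 + 0.025 + 0.08 = 0.134.
At the golden rule MPK = n+g+δ, and in any Cobb-Douglas steady state s = (n+g+δ)·k/y = MPK·k/y = capital's share 0.45.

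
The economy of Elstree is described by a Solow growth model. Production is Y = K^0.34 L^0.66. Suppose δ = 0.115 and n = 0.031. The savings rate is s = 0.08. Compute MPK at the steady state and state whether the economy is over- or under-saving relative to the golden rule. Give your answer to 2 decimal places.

under-saving; MPK ≈ 0.62

Capital per worker breaks even when investment replaces (n + δ)·k; here n + δ = 0.146.
Steady-state k*: s·k^0.34 = 0.146·k gives k* = (0.08/0.146)^(1/0.66) ≈ 0.4019.
MPK = 0.34·0.4019^(-0.66) ≈ 0.6205.
MPK > n+δ = 0.146, so the economy is dynamically efficient (under-saving).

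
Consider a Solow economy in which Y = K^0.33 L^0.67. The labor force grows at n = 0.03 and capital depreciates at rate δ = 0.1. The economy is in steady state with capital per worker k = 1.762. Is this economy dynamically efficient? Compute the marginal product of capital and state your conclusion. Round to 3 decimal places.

dynamically efficient; MPK ≈ 0.226

Capital per worker breaks even when investment replaces (n + δ)·k; here n + δ = 0.13.
MPK = 0.33·k^(0.33−1) = 0.33·1.762^(-0.67) ≈ 0.2258.
MPK > 0.13, so the economy is dynamically efficient (under-saving).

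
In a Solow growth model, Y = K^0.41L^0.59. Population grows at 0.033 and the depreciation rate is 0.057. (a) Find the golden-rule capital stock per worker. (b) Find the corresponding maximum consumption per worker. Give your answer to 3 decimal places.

n + δ = 0.033 + 0.057 = 0.09.
Setting f'(k) = n+δ gives 0.41·k^(0.41−1) = 0.09, hence k_gold = (0.41/0.09)^(1/0.59) ≈ 13.0669.
y_gold = 13.0669^0.41 ≈ 2.8683; c_gold = y_gold − 0.09·k_gold ≈ 1.6923.

(a) k_gold ≈ 13.067; (b) c_gold ≈ 1.692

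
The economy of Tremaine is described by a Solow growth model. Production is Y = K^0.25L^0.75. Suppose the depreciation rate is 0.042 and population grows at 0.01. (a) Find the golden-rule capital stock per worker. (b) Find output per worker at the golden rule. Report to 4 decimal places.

Break-even investment rate: n + δ = 0.01 + 0.042 = 0.052.
Golden rule sets MPK = n+δ: 0.25·k^(0.25−1) = 0.052, so k_gold = (0.25/0.052)^(1/0.75) ≈ 8.1143.
y_gold = 8.1143^0.25 ≈ 1.6878.

(a) k_gold ≈ 8.1143; (b) y_gold ≈ 1.6878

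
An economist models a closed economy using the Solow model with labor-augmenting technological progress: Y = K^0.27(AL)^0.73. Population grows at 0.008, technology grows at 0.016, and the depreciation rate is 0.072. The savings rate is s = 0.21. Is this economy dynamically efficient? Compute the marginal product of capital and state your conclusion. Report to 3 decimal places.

dynamically efficient; MPK ≈ 0.123

Capital per effective worker breaks even when investment replaces (n + g + δ)·k; here n + g + δ = 0.096.
Steady-state k*: s·k^0.27 = 0.096·k gives k* = (0.21/0.096)^(1/0.73) ≈ 2.9220.
MPK = 0.27·2.9220^(-0.73) ≈ 0.1234.
MPK > n+g+δ = 0.096, so the economy is dynamically efficient (under-saving).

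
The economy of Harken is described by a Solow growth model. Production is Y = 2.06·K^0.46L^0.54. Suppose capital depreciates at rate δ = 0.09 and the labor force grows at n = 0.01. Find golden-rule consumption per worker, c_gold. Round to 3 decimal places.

c_gold ≈ 7.554

Capital per worker breaks even when investment replaces (n + δ)·k; here n + δ = 0.1.
Golden rule sets MPK = n+δ: 0.46·2.06·k^(0.46−1) = 0.1, so k_gold = (0.46·2.06/0.1)^(1/0.54) ≈ 64.3524.
y_gold = 2.06·64.3524^0.46 ≈ 13.9897.
c_gold = y_gold − (n+δ)·k_gold = 13.9897 − 0.1·64.3524 ≈ 7.5544.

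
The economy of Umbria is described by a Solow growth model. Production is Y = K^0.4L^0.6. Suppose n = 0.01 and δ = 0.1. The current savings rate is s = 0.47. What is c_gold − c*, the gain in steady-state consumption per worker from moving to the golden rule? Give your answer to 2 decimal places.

Break-even investment rate: n + δ = 0.01 + 0.1 = 0.11.
Current steady state (s = 0.47): k* = (0.47/0.11)^(1/0.6) ≈ 11.2506, y* = 11.2506^0.4 ≈ 2.6331, c* = (1−0.47)·2.6331 ≈ 1.3956.
At the golden rule the marginal product of capital equals n+δ: 0.4·k^(0.4−1) = 0.11. Solving, k_gold = (0.4/0.11)^(1/0.6) ≈ 8.5990.
y_gold = 8.5990^0.4 ≈ 2.3647, c_gold = y_gold − 0.11·k_gold ≈ 1.4188.
Gain: Δc = 1.4188 − 1.3956 ≈ 0.0233.

Δc ≈ 0.02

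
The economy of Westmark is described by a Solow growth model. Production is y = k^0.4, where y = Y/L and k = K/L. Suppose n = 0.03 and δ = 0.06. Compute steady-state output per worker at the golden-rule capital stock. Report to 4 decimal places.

y_gold ≈ 2.7032

Break-even investment rate: n + δ = 0.03 + 0.06 = 0.09.
Golden rule sets MPK = n+δ: 0.4·k^(0.4−1) = 0.09, so k_gold = (0.4/0.09)^(1/0.6) ≈ 12.0142.
Output: y_gold = k_gold^0.4 = 12.0142^0.4 ≈ 2.7032.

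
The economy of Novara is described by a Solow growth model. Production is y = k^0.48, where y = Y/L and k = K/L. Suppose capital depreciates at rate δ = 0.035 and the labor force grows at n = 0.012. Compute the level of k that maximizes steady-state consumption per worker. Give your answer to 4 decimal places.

k_gold ≈ 87.2289

n + δ = 0.012 + 0.035 = 0.047.
At the golden rule the marginal product of capital equals n+δ: 0.48·k^(0.48−1) = 0.047. Solving, k_gold = (0.48/0.047)^(1/0.52) ≈ 87.2289.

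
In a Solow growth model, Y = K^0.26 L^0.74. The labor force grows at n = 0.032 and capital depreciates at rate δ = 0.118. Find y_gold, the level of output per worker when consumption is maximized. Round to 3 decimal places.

Break-even investment rate: n + δ = 0.032 + 0.118 = 0.15.
Setting f'(k) = n+δ gives 0.26·k^(0.26−1) = 0.15, hence k_gold = (0.26/0.15)^(1/0.74) ≈ 2.1029.
Output: y_gold = k_gold^0.26 = 2.1029^0.26 ≈ 1.2132.

y_gold ≈ 1.213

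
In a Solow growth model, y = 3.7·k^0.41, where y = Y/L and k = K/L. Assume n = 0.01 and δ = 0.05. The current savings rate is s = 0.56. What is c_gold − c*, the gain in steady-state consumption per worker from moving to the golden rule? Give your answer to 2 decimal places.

Capital per worker breaks even when investment replaces (n + δ)·k; here n + δ = 0.06.
Current steady state (s = 0.56): k* = (0.56·3.7/0.06)^(1/0.59) ≈ 404.7472, y* = 3.7·404.7472^0.41 ≈ 43.3658, c* = (1−0.56)·43.3658 ≈ 19.0809.
Setting f'(k) = n+δ gives 0.41·3.7·k^(0.41−1) = 0.06, hence k_gold = (0.41·3.7/0.06)^(1/0.59) ≈ 238.6082.
y_gold = 3.7·238.6082^0.41 ≈ 34.9183, c_gold = y_gold − 0.06·k_gold ≈ 20.6018.
Gain: Δc = 20.6018 − 19.0809 ≈ 1.5208.

Δc ≈ 1.52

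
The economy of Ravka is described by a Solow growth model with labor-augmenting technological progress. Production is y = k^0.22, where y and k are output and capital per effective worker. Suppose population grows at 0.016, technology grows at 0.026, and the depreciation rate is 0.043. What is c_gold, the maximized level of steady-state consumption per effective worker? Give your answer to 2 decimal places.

The effective depreciation rate is n + g + δ = 0.016 + 0.026 + 0.043 = 0.085.
At the golden rule the marginal product of capital equals n+g+δ: 0.22·k^(0.22−1) = 0.085. Solving, k_gold = (0.22/0.085)^(1/0.78) ≈ 3.3845.
y_gold = 3.3845^0.22 ≈ 1.3076.
c_gold = y_gold − (n+g+δ)·k_gold = 1.3076 − 0.085·3.3845 ≈ 1.0200.

c_gold ≈ 1.02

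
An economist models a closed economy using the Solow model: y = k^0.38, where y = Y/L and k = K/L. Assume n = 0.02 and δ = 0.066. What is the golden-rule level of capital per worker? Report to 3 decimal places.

Break-even investment rate: n + δ = 0.02 + 0.066 = 0.086.
Golden rule sets MPK = n+δ: 0.38·k^(0.38−1) = 0.086, so k_gold = (0.38/0.086)^(1/0.62) ≈ 10.9846.

k_gold ≈ 10.985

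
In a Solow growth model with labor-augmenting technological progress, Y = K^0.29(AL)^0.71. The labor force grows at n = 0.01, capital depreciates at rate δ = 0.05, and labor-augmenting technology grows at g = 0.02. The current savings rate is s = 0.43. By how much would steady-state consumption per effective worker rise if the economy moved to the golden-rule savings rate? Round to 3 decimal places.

Capital per effective worker breaks even when investment replaces (n + g + δ)·k; here n + g + δ = 0.08.
Current steady state (s = 0.43): k* = (0.43/0.08)^(1/0.71) ≈ 10.6832, y* = 10.6832^0.29 ≈ 1.9876, c* = (1−0.43)·1.9876 ≈ 1.1329.
At the golden rule the marginal product of capital equals n+g+δ: 0.29·k^(0.29−1) = 0.08. Solving, k_gold = (0.29/0.08)^(1/0.71) ≈ 6.1342.
y_gold = 6.1342^0.29 ≈ 1.6922, c_gold = y_gold − 0.08·k_gold ≈ 1.2015.
Gain: Δc = 1.2015 − 1.1329 ≈ 0.0685.

Δc ≈ 0.069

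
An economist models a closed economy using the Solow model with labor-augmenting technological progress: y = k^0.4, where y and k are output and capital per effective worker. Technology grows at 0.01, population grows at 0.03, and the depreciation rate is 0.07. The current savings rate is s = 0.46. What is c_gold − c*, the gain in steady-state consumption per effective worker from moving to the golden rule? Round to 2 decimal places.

Δc ≈ 0.02

n + g + δ = 0.03 + 0.01 + 0.07 = 0.11.
Current steady state (s = 0.46): k* = (0.46/0.11)^(1/0.6) ≈ 10.8545, y* = 10.8545^0.4 ≈ 2.5956, c* = (1−0.46)·2.5956 ≈ 1.4016.
Maximizing c = f(k) − (n+g+δ)·k gives f'(k) = n+g+δ, i.e. 0.4·k^(0.4−1) = 0.11, so k_gold = (0.4/0.11)^(1/0.6) ≈ 8.5990.
y_gold = 8.5990^0.4 ≈ 2.3647, c_gold = y_gold − 0.11·k_gold ≈ 1.4188.
Gain: Δc = 1.4188 − 1.4016 ≈ 0.0172.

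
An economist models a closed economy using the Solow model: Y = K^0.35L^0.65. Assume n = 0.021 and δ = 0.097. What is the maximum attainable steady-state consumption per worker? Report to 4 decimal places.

c_gold ≈ 1.1673

Break-even investment rate: n + δ = 0.021 + 0.097 = 0.118.
Maximizing c = f(k) − (n+δ)·k gives f'(k) = n+δ, i.e. 0.35·k^(0.35−1) = 0.118, so k_gold = (0.35/0.118)^(1/0.65) ≈ 5.3265.
y_gold = 5.3265^0.35 ≈ 1.7958.
c_gold = y_gold − (n+δ)·k_gold = 1.7958 − 0.118·5.3265 ≈ 1.1673.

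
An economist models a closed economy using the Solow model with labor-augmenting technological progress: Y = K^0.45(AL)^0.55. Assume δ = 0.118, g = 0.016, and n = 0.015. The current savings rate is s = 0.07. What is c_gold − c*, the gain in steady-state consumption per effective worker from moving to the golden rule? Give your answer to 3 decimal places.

Δc ≈ 0.857

Break-even investment rate: n + g + δ = 0.015 + 0.016 + 0.118 = 0.149.
Current steady state (s = 0.07): k* = (0.07/0.149)^(1/0.55) ≈ 0.2532, y* = 0.2532^0.45 ≈ 0.5390, c* = (1−0.07)·0.5390 ≈ 0.5012.
Setting f'(k) = n+g+δ gives 0.45·k^(0.45−1) = 0.149, hence k_gold = (0.45/0.149)^(1/0.55) ≈ 7.4606.
y_gold = 7.4606^0.45 ≈ 2.4703, c_gold = y_gold − 0.149·k_gold ≈ 1.3587.
Gain: Δc = 1.3587 − 0.5012 ≈ 0.8574.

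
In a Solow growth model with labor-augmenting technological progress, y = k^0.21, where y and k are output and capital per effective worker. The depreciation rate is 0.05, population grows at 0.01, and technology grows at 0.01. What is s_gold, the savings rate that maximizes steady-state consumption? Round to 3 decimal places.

s_gold = 0.210

Capital per effective worker breaks even when investment replaces (n + g + δ)·k; here n + g + δ = 0.07.
At the golden rule MPK = n+g+δ, and in any Cobb-Douglas steady state s = (n+g+δ)·k/y = MPK·k/y = capital's share 0.21.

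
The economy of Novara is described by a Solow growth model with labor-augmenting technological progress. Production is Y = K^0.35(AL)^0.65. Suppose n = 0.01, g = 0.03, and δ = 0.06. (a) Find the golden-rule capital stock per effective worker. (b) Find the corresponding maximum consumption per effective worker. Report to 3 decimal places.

(a) k_gold ≈ 6.871; (b) c_gold ≈ 1.276

Break-even investment rate: n + g + δ = 0.01 + 0.03 + 0.06 = 0.1.
Golden rule sets MPK = n+g+δ: 0.35·k^(0.35−1) = 0.1, so k_gold = (0.35/0.1)^(1/0.65) ≈ 6.8711.
y_gold = 6.8711^0.35 ≈ 1.9632; c_gold = y_gold − 0.1·k_gold ≈ 1.2761.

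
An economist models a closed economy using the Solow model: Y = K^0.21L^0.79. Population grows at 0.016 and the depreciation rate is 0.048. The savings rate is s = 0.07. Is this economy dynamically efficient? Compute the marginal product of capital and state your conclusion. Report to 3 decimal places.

dynamically efficient; MPK ≈ 0.192

Break-even investment rate: n + δ = 0.016 + 0.048 = 0.064.
Steady-state k*: s·k^0.21 = 0.064·k gives k* = (0.07/0.064)^(1/0.79) ≈ 1.1201.
MPK = 0.21·1.1201^(-0.79) ≈ 0.1920.
MPK > n+δ = 0.064, so the economy is dynamically efficient (under-saving).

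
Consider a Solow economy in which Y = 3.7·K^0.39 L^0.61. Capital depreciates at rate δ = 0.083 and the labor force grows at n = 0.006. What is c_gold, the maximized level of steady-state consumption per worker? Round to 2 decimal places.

c_gold ≈ 13.40

n + δ = 0.006 + 0.083 = 0.089.
At the golden rule the marginal product of capital equals n+δ: 0.39·3.7·k^(0.39−1) = 0.089. Solving, k_gold = (0.39·3.7/0.089)^(1/0.61) ≈ 96.2507.
y_gold = 3.7·96.2507^0.39 ≈ 21.9649.
c_gold = y_gold − (n+δ)·k_gold = 21.9649 − 0.089·96.2507 ≈ 13.3986.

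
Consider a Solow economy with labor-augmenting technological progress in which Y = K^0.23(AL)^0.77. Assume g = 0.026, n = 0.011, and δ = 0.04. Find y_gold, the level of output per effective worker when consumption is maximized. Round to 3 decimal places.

n + g + δ = 0.011 + 0.026 + 0.04 = 0.077.
At the golden rule the marginal product of capital equals n+g+δ: 0.23·k^(0.23−1) = 0.077. Solving, k_gold = (0.23/0.077)^(1/0.77) ≈ 4.1418.
Output: y_gold = k_gold^0.23 = 4.1418^0.23 ≈ 1.3866.

y_gold ≈ 1.387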